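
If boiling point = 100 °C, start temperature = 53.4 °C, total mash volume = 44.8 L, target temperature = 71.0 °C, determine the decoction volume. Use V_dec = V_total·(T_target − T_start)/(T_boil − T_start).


V_dec = 44.8·(71.0 − 53.4)/(100 − 53.4)

16.9202 L


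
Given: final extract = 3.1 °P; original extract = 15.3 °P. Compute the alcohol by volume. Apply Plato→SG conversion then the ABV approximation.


SG = 259/(259 − P);  ABV = (OG − FG)·131.25
OG = 259/(259 − 15.3) = 1.0628
FG = 259/(259 − 3.1) = 1.0121
ABV = (1.0628 − 1.0121)·131.25

6.6502 % ABV


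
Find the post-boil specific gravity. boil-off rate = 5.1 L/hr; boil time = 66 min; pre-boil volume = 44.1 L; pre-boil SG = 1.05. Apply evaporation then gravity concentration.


V_post = V_pre − rate·(t/60);  SG_post = 1 + (SG_pre−1)·V_pre/V_post
V_post = 44.1 − 5.1·(66/60) = 38.4900
SG_post = 1 + (1.05 − 1)·44.1/38.4900

1.0573


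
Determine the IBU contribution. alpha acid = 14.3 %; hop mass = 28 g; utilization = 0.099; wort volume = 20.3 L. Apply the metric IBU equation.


IBU = (α/100)·mass·U·1000 / V
IBU = (14.3/100)·28·0.099·1000 / 20.3

19.5269 IBU


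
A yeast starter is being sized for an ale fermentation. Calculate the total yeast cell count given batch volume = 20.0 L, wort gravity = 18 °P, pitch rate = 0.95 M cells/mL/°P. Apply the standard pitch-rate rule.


cells (billions) = rate · V_L · °P
cells = 0.95 · 20.0 · 18

342.0000 billion cells


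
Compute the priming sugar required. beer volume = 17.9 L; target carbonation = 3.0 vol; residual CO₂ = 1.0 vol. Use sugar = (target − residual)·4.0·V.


sugar = (3.0 − 1.0)·4.0·17.9

143.2000 g


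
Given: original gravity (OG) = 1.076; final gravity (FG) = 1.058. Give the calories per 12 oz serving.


ABW = (OG−FG)·131.25·0.79/FG;  °P = 259 − 259/SG (for OG→OE and FG→AE);  RE = 0.1808·OE + 0.8192·AE;  Cal = (6.9·ABW + 4·(RE−0.1))·FG·3.55
ABW = (1.076 − 1.058)·131.25·0.79/1.058 = 1.7641
OE = 259 − 259/1.076 = 18.2937 °P
AE = 259 − 259/1.058 = 14.1985 °P
RE = 0.1808·18.2937 + 0.8192·14.1985 = 14.9389 °P
Cal = (6.9·1.7641 + 4·(14.9389−0.1))·1.058·3.55

268.6505 kcal


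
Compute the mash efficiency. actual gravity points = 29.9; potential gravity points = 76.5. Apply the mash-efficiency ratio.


efficiency = actual / potential × 100
efficiency = 29.9 / 76.5 × 100

39.0850 %


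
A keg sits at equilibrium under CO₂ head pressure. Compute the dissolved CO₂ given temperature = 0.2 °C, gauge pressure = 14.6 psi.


vols = (P + 14.695)·(0.01821 + 0.09011·e^(−0.04·T))
vols = (14.6 + 14.695)·(0.01821 + 0.09011·e^(−0.04·0.2))

3.1522 volumes


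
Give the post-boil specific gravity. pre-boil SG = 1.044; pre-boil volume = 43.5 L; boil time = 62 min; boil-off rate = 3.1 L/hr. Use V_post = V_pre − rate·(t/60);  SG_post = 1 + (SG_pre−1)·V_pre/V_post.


V_post = 43.5 − 3.1·(62/60) = 40.2967
SG_post = 1 + (1.044 − 1)·43.5/40.2967

1.0475


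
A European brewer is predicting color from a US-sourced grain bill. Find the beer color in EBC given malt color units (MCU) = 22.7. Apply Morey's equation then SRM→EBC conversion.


SRM = 1.4922·MCU^0.6859;  EBC = SRM·1.97
SRM = 1.4922·22.7^0.6859 = 12.7036
EBC = 12.7036·1.97

25.0260 EBC


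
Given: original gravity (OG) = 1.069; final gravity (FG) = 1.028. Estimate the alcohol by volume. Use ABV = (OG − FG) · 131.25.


ABV = (1.069 − 1.028) · 131.25

5.3812 % ABV


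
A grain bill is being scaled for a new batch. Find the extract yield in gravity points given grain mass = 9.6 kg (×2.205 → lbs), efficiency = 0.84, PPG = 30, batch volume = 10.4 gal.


points = lbs × PPG × eff / vol
lbs = 9.6 × 2.205 = 21.1680
points = 21.1680 × 30 × 0.84 / 10.4

51.2917 points


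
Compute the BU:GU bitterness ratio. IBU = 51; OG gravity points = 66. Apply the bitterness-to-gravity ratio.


BU:GU = IBU / OG_points
BU:GU = 51 / 66

0.7727


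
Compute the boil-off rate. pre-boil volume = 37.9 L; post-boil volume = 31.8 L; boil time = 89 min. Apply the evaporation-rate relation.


rate = (V_pre − V_post) / (t_min/60)
rate = (37.9 − 31.8) / (89/60)

4.1124 L/hr


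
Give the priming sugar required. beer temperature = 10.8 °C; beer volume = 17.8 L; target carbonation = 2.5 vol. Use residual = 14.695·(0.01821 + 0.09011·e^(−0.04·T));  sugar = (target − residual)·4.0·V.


residual = 14.695·(0.01821 + 0.09011·e^(−0.04·10.8)) = 1.1273
sugar = (2.5 − 1.1273)·4.0·17.8

97.7393 g


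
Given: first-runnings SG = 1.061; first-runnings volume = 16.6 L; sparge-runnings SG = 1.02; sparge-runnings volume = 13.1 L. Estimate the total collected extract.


total = Σ (SG_i − 1)·1000·V_i
first = (1.061 − 1)·1000·16.6 = 1012.6000
sparge = (1.02 − 1)·1000·13.1 = 262.0000
total = 1012.6000 + 262.0000

1274.6000 gravity·L


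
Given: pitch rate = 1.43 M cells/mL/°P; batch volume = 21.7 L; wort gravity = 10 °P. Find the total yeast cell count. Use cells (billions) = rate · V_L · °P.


cells = 1.43 · 21.7 · 10

310.3100 billion cells


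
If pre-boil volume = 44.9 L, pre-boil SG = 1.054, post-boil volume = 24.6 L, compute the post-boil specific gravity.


SG_post = 1 + (SG_pre − 1)·V_pre/V_post
pts_pre = (1.054 − 1)·1000 = 54.0000
pts_post = 54.0000·44.9/24.6 = 98.5610
SG_post = 1 + 98.5610/1000

1.0986


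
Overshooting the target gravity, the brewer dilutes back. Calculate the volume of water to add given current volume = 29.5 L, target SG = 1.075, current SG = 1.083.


V_water = V·((SG_curr − 1)/(SG_target − 1) − 1)
V_water = 29.5·((1.083 − 1)/(1.075 − 1) − 1)

3.1467 L


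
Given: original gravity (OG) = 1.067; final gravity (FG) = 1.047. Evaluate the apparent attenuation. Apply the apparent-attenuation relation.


AA = (OG − FG)/(OG − 1) · 100
AA = (1.067 − 1.047)/(1.067 − 1) · 100

29.8507 %


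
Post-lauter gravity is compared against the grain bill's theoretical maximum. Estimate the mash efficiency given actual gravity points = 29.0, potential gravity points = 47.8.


efficiency = actual / potential × 100
efficiency = 29.0 / 47.8 × 100

60.6695 %


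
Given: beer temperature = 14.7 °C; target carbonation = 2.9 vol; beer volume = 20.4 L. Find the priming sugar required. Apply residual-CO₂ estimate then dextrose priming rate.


residual = 14.695·(0.01821 + 0.09011·e^(−0.04·T));  sugar = (target − residual)·4.0·V
residual = 14.695·(0.01821 + 0.09011·e^(−0.04·14.7)) = 1.0031
sugar = (2.9 − 1.0031)·4.0·20.4

154.7881 g


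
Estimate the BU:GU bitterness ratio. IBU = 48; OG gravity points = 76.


BU:GU = IBU / OG_points
BU:GU = 48 / 76

0.6316


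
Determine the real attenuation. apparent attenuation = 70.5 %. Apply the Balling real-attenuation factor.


RA = AA · 0.8192
RA = 70.5 · 0.8192

57.7536 %


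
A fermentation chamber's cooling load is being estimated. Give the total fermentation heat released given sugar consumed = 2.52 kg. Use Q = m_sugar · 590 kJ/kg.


Q = 2.52 · 590

1486.8000 kJ


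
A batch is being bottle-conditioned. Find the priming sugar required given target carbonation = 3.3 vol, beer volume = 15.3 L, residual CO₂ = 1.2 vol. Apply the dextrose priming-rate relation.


sugar = (target − residual)·4.0·V
sugar = (3.3 − 1.2)·4.0·15.3

128.5200 g


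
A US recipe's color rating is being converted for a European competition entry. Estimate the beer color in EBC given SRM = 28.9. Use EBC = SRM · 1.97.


EBC = 28.9 · 1.97

56.9330 EBC


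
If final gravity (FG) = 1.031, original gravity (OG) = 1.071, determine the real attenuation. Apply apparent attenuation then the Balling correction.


AA = (OG−FG)/(OG−1)·100;  RA = AA·0.8192
AA = (1.071 − 1.031)/(1.071 − 1)·100 = 56.3380
RA = 56.3380·0.8192

46.1521 %


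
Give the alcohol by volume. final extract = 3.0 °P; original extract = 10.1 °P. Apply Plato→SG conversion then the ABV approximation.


SG = 259/(259 − P);  ABV = (OG − FG)·131.25
OG = 259/(259 − 10.1) = 1.0406
FG = 259/(259 − 3.0) = 1.0117
ABV = (1.0406 − 1.0117)·131.25

3.7878 % ABV


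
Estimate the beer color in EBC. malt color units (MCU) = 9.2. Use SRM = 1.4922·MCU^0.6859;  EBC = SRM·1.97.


SRM = 1.4922·9.2^0.6859 = 6.8374
EBC = 6.8374·1.97

13.4696 EBC


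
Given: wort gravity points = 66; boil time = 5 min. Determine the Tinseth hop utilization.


U = 1.65·0.000125^(GP/1000) · (1 − e^(−0.04·t))/4.15
bigness = 1.65·0.000125^(66/1000) = 0.9118
boil_factor = (1 − e^(−0.04·5))/4.15 = 0.0437
U = 0.9118 · 0.0437

0.0398


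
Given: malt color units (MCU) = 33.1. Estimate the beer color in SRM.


SRM = 1.4922 · MCU^0.6859
SRM = 1.4922 · 33.1^0.6859

16.4542 SRM


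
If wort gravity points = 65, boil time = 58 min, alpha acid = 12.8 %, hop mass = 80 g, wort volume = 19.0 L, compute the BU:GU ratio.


U = 1.65·0.000125^(GP/1000)·(1−e^(−0.04t))/4.15;  IBU = (α/100)·m·U·1000/V;  BU:GU = IBU/GP
U = 1.65·0.000125^(65/1000)·(1−e^(−0.04·58))/4.15 = 0.1999
IBU = (12.8/100)·80·0.1999·1000/19.0 = 107.7348
BU:GU = 107.7348/65

1.6575


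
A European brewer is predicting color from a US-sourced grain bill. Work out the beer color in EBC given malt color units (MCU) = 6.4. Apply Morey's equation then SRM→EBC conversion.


SRM = 1.4922·MCU^0.6859;  EBC = SRM·1.97
SRM = 1.4922·6.4^0.6859 = 5.3307
EBC = 5.3307·1.97

10.5015 EBC


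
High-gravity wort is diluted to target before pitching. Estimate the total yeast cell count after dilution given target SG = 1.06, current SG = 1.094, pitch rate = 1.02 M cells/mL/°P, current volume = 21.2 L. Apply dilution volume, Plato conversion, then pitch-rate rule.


V_w = V·((SG_c−1)/(SG_t−1)−1);  °P = 259 − 259/SG_t;  cells = rate·(V+V_w)·°P
V_w = 21.2·((1.094−1)/(1.06−1)−1) = 12.0133
V_final = 21.2 + 12.0133 = 33.2133
°P = 259 − 259/1.06 = 14.6604
cells = 1.02·33.2133·14.6604

496.6584 billion cells


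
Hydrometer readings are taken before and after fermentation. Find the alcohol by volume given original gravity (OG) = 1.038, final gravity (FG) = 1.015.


ABV = (OG − FG) · 131.25
ABV = (1.038 − 1.015) · 131.25

3.0188 % ABV


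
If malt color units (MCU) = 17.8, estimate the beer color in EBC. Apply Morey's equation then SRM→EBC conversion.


SRM = 1.4922·MCU^0.6859;  EBC = SRM·1.97
SRM = 1.4922·17.8^0.6859 = 10.7520
EBC = 10.7520·1.97

21.1815 EBC


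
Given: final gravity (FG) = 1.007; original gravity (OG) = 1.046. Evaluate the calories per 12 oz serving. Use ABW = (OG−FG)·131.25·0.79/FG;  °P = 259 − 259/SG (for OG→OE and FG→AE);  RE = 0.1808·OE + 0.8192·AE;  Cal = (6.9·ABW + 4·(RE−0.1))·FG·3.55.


ABW = (1.046 − 1.007)·131.25·0.79/1.007 = 4.0157
OE = 259 − 259/1.046 = 11.3901 °P
AE = 259 − 259/1.007 = 1.8004 °P
RE = 0.1808·11.3901 + 0.8192·1.8004 = 3.5342 °P
Cal = (6.9·4.0157 + 4·(3.5342−0.1))·1.007·3.55

148.1603 kcal


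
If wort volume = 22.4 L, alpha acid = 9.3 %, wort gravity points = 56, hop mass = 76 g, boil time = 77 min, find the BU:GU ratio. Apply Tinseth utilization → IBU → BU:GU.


U = 1.65·0.000125^(GP/1000)·(1−e^(−0.04t))/4.15;  IBU = (α/100)·m·U·1000/V;  BU:GU = IBU/GP
U = 1.65·0.000125^(56/1000)·(1−e^(−0.04·77))/4.15 = 0.2293
IBU = (9.3/100)·76·0.2293·1000/22.4 = 72.3566
BU:GU = 72.3566/56

1.2921


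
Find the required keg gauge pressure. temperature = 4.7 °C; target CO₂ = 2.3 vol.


psi = vols/(0.01821 + 0.09011·e^(−0.04·T)) − 14.695
psi = 2.3/(0.01821 + 0.09011·e^(−0.04·4.7)) − 14.695

10.0691 psi


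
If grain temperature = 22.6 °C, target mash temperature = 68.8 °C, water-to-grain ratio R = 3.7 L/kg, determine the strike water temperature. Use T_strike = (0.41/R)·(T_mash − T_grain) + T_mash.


T_strike = (0.41/3.7)·(68.8 − 22.6) + 68.8

73.9195 °C


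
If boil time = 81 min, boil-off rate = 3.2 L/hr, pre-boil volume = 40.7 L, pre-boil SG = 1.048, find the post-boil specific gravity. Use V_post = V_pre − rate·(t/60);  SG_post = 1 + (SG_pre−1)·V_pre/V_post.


V_post = 40.7 − 3.2·(81/60) = 36.3800
SG_post = 1 + (1.048 − 1)·40.7/36.3800

1.0537


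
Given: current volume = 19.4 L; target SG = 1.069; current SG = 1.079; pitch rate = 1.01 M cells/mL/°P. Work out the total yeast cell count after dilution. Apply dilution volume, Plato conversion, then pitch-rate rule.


V_w = V·((SG_c−1)/(SG_t−1)−1);  °P = 259 − 259/SG_t;  cells = rate·(V+V_w)·°P
V_w = 19.4·((1.079−1)/(1.069−1)−1) = 2.8116
V_final = 19.4 + 2.8116 = 22.2116
°P = 259 − 259/1.069 = 16.7175
cells = 1.01·22.2116·16.7175

375.0354 billion cells


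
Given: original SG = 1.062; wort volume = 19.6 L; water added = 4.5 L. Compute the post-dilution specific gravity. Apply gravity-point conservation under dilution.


SG_new = 1 + (SG_old − 1)·V_old/(V_old + V_water)
pts = (1.062 − 1)·1000·19.6/(19.6 + 4.5) = 50.4232
SG_new = 1 + 50.4232/1000

1.0504


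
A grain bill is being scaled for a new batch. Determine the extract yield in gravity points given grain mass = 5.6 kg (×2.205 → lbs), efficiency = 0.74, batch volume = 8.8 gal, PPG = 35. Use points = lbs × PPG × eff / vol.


lbs = 5.6 × 2.205 = 12.3480
points = 12.3480 × 35 × 0.74 / 8.8

36.3424 points


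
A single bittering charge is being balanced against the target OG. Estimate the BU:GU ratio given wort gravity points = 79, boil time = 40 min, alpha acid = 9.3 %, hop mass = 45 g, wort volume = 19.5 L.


U = 1.65·0.000125^(GP/1000)·(1−e^(−0.04t))/4.15;  IBU = (α/100)·m·U·1000/V;  BU:GU = IBU/GP
U = 1.65·0.000125^(79/1000)·(1−e^(−0.04·40))/4.15 = 0.1560
IBU = (9.3/100)·45·0.1560·1000/19.5 = 33.4820
BU:GU = 33.4820/79

0.4238


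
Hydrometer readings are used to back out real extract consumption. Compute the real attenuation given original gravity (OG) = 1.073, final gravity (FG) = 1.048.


AA = (OG−FG)/(OG−1)·100;  RA = AA·0.8192
AA = (1.073 − 1.048)/(1.073 − 1)·100 = 34.2466
RA = 34.2466·0.8192

28.0548 %


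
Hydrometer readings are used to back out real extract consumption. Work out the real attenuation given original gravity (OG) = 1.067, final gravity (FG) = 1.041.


AA = (OG−FG)/(OG−1)·100;  RA = AA·0.8192
AA = (1.067 − 1.041)/(1.067 − 1)·100 = 38.8060
RA = 38.8060·0.8192

31.7899 %


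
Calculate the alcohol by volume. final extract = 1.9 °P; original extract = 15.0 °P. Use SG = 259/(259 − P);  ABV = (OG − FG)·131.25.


OG = 259/(259 − 15.0) = 1.0615
FG = 259/(259 − 1.9) = 1.0074
ABV = (1.0615 − 1.0074)·131.25

7.0987 % ABV


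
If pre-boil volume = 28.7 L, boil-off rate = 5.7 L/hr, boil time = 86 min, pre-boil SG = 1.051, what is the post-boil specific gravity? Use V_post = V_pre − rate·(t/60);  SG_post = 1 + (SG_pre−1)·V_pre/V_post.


V_post = 28.7 − 5.7·(86/60) = 20.5300
SG_post = 1 + (1.051 − 1)·28.7/20.5300

1.0713


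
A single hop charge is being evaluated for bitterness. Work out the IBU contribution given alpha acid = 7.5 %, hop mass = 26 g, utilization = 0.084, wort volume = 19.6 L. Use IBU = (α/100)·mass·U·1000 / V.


IBU = (7.5/100)·26·0.084·1000 / 19.6

8.3571 IBU


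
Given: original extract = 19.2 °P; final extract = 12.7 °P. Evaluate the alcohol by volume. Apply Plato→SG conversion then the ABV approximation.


SG = 259/(259 − P);  ABV = (OG − FG)·131.25
OG = 259/(259 − 19.2) = 1.0801
FG = 259/(259 − 12.7) = 1.0516
ABV = (1.0801 − 1.0516)·131.25

3.7411 % ABV


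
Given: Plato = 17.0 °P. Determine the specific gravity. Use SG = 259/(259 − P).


SG = 259/(259 − 17.0)

1.0702


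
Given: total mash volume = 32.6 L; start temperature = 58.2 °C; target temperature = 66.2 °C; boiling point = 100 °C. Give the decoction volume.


V_dec = V_total·(T_target − T_start)/(T_boil − T_start)
V_dec = 32.6·(66.2 − 58.2)/(100 − 58.2)

6.2392 L


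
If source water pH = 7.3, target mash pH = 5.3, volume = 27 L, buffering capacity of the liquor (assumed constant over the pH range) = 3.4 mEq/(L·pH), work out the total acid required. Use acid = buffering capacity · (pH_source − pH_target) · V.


acid = 3.4 · (7.3 − 5.3) · 27

183.6000 mEq


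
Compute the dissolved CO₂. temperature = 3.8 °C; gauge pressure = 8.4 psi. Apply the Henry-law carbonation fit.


vols = (P + 14.695)·(0.01821 + 0.09011·e^(−0.04·T))
vols = (8.4 + 14.695)·(0.01821 + 0.09011·e^(−0.04·3.8))

2.2082 volumes


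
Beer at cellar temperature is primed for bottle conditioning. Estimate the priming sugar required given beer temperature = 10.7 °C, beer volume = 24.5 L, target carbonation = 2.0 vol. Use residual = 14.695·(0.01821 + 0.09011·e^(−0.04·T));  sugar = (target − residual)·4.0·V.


residual = 14.695·(0.01821 + 0.09011·e^(−0.04·10.7)) = 1.1307
sugar = (2.0 − 1.1307)·4.0·24.5

85.1911 g


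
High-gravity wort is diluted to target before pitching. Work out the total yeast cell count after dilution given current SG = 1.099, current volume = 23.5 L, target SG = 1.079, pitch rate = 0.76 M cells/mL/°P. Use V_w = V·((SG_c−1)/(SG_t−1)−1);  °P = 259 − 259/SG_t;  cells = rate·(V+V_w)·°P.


V_w = 23.5·((1.099−1)/(1.079−1)−1) = 5.9494
V_final = 23.5 + 5.9494 = 29.4494
°P = 259 − 259/1.079 = 18.9629
cells = 0.76·29.4494·18.9629

424.4191 billion cells


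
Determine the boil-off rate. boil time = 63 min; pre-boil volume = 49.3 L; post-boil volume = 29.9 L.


rate = (V_pre − V_post) / (t_min/60)
rate = (49.3 − 29.9) / (63/60)

18.4762 L/hr


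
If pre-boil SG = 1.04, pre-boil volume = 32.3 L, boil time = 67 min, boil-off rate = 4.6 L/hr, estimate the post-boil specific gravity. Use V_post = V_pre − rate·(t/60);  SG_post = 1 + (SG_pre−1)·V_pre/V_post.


V_post = 32.3 − 4.6·(67/60) = 27.1633
SG_post = 1 + (1.04 − 1)·32.3/27.1633

1.0476


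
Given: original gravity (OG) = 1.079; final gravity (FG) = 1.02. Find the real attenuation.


AA = (OG−FG)/(OG−1)·100;  RA = AA·0.8192
AA = (1.079 − 1.02)/(1.079 − 1)·100 = 74.6835
RA = 74.6835·0.8192

61.1808 %


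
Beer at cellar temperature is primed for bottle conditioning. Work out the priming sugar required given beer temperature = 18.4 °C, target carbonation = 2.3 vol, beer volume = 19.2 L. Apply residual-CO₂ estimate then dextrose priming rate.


residual = 14.695·(0.01821 + 0.09011·e^(−0.04·T));  sugar = (target − residual)·4.0·V
residual = 14.695·(0.01821 + 0.09011·e^(−0.04·18.4)) = 0.9019
sugar = (2.3 − 0.9019)·4.0·19.2

107.3736 g


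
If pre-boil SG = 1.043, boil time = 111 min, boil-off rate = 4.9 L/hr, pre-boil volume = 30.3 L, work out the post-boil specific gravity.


V_post = V_pre − rate·(t/60);  SG_post = 1 + (SG_pre−1)·V_pre/V_post
V_post = 30.3 − 4.9·(111/60) = 21.2350
SG_post = 1 + (1.043 − 1)·30.3/21.2350

1.0614


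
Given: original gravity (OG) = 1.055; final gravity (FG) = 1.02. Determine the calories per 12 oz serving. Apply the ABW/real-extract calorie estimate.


ABW = (OG−FG)·131.25·0.79/FG;  °P = 259 − 259/SG (for OG→OE and FG→AE);  RE = 0.1808·OE + 0.8192·AE;  Cal = (6.9·ABW + 4·(RE−0.1))·FG·3.55
ABW = (1.055 − 1.02)·131.25·0.79/1.02 = 3.5579
OE = 259 − 259/1.055 = 13.5024 °P
AE = 259 − 259/1.02 = 5.0784 °P
RE = 0.1808·13.5024 + 0.8192·5.0784 = 6.6015 °P
Cal = (6.9·3.5579 + 4·(6.6015−0.1))·1.02·3.55

183.0613 kcal


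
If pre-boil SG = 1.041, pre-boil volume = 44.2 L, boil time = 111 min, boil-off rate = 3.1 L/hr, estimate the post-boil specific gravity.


V_post = V_pre − rate·(t/60);  SG_post = 1 + (SG_pre−1)·V_pre/V_post
V_post = 44.2 − 3.1·(111/60) = 38.4650
SG_post = 1 + (1.041 − 1)·44.2/38.4650

1.0471


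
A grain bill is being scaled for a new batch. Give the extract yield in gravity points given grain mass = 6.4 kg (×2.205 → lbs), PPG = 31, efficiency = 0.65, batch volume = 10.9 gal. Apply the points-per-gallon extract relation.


points = lbs × PPG × eff / vol
lbs = 6.4 × 2.205 = 14.1120
points = 14.1120 × 31 × 0.65 / 10.9

26.0878 points


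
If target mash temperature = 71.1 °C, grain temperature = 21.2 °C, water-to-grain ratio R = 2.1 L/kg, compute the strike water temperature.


T_strike = (0.41/R)·(T_mash − T_grain) + T_mash
T_strike = (0.41/2.1)·(71.1 − 21.2) + 71.1

80.8424 °C


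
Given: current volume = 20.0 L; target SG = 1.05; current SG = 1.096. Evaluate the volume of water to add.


V_water = V·((SG_curr − 1)/(SG_target − 1) − 1)
V_water = 20.0·((1.096 − 1)/(1.05 − 1) − 1)

18.4000 L


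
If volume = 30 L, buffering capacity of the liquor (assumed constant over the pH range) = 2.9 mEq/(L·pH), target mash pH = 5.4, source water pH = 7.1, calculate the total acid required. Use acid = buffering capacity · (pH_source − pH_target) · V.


acid = 2.9 · (7.1 − 5.4) · 30

147.9000 mEq


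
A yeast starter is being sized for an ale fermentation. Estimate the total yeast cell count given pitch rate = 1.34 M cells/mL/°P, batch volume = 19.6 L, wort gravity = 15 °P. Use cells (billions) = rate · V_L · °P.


cells = 1.34 · 19.6 · 15

393.9600 billion cells


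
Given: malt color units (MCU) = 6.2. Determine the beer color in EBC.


SRM = 1.4922·MCU^0.6859;  EBC = SRM·1.97
SRM = 1.4922·6.2^0.6859 = 5.2159
EBC = 5.2159·1.97

10.2753 EBC


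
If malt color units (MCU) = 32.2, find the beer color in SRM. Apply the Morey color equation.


SRM = 1.4922 · MCU^0.6859
SRM = 1.4922 · 32.2^0.6859

16.1460 SRM


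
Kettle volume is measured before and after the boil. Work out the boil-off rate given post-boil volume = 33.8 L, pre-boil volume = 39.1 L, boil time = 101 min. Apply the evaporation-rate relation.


rate = (V_pre − V_post) / (t_min/60)
rate = (39.1 − 33.8) / (101/60)

3.1485 L/hr


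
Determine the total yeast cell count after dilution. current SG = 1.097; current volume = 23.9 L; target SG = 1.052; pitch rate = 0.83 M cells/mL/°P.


V_w = V·((SG_c−1)/(SG_t−1)−1);  °P = 259 − 259/SG_t;  cells = rate·(V+V_w)·°P
V_w = 23.9·((1.097−1)/(1.052−1)−1) = 20.6827
V_final = 23.9 + 20.6827 = 44.5827
°P = 259 − 259/1.052 = 12.8023
cells = 0.83·44.5827·12.8023

473.7309 billion cells


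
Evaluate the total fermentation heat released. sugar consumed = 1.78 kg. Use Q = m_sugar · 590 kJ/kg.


Q = 1.78 · 590

1050.2000 kJ


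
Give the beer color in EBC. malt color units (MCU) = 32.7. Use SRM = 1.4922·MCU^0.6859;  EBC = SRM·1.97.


SRM = 1.4922·32.7^0.6859 = 16.3176
EBC = 16.3176·1.97

32.1456 EBC


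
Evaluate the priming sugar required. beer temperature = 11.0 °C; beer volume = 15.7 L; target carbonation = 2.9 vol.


residual = 14.695·(0.01821 + 0.09011·e^(−0.04·T));  sugar = (target − residual)·4.0·V
residual = 14.695·(0.01821 + 0.09011·e^(−0.04·11.0)) = 1.1204
sugar = (2.9 − 1.1204)·4.0·15.7

111.7584 g


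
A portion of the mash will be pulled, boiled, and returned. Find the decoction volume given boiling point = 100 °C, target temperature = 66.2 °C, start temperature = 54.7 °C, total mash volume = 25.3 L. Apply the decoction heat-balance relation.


V_dec = V_total·(T_target − T_start)/(T_boil − T_start)
V_dec = 25.3·(66.2 − 54.7)/(100 − 54.7)

6.4227 L


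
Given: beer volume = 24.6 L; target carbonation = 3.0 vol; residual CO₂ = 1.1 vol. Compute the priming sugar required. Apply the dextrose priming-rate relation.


sugar = (target − residual)·4.0·V
sugar = (3.0 − 1.1)·4.0·24.6

186.9600 g


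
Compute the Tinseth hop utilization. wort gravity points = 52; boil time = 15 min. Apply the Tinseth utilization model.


U = 1.65·0.000125^(GP/1000) · (1 − e^(−0.04·t))/4.15
bigness = 1.65·0.000125^(52/1000) = 1.0340
boil_factor = (1 − e^(−0.04·15))/4.15 = 0.1087
U = 1.0340 · 0.1087

0.1124


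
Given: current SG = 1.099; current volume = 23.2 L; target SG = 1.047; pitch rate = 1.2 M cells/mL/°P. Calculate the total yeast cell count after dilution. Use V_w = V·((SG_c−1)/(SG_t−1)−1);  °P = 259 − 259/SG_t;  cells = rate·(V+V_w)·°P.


V_w = 23.2·((1.099−1)/(1.047−1)−1) = 25.6681
V_final = 23.2 + 25.6681 = 48.8681
°P = 259 − 259/1.047 = 11.6266
cells = 1.2·48.8681·11.6266

681.8008 billion cells


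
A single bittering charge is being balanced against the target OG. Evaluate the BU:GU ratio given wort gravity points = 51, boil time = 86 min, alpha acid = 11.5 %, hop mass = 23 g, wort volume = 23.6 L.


U = 1.65·0.000125^(GP/1000)·(1−e^(−0.04t))/4.15;  IBU = (α/100)·m·U·1000/V;  BU:GU = IBU/GP
U = 1.65·0.000125^(51/1000)·(1−e^(−0.04·86))/4.15 = 0.2433
IBU = (11.5/100)·23·0.2433·1000/23.6 = 27.2733
BU:GU = 27.2733/51

0.5348


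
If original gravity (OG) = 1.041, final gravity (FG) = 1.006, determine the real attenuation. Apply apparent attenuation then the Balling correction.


AA = (OG−FG)/(OG−1)·100;  RA = AA·0.8192
AA = (1.041 − 1.006)/(1.041 − 1)·100 = 85.3659
RA = 85.3659·0.8192

69.9317 %


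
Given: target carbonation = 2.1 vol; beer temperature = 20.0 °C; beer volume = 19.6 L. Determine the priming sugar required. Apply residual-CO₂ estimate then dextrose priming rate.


residual = 14.695·(0.01821 + 0.09011·e^(−0.04·T));  sugar = (target − residual)·4.0·V
residual = 14.695·(0.01821 + 0.09011·e^(−0.04·20.0)) = 0.8626
sugar = (2.1 − 0.8626)·4.0·19.6

97.0135 g


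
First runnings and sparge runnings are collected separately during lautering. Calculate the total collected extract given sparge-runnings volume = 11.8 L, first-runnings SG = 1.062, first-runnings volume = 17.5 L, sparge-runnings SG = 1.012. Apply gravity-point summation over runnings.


total = Σ (SG_i − 1)·1000·V_i
first = (1.062 − 1)·1000·17.5 = 1085.0000
sparge = (1.012 − 1)·1000·11.8 = 141.6000
total = 1085.0000 + 141.6000

1226.6000 gravity·L


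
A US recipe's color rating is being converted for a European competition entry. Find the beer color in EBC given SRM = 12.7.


EBC = SRM · 1.97
EBC = 12.7 · 1.97

25.0190 EBC


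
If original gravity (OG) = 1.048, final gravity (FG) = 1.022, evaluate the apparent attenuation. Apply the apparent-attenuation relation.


AA = (OG − FG)/(OG − 1) · 100
AA = (1.048 − 1.022)/(1.048 − 1) · 100

54.1667 %


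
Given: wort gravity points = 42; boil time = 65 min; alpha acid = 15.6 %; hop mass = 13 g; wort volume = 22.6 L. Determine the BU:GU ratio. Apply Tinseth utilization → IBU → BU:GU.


U = 1.65·0.000125^(GP/1000)·(1−e^(−0.04t))/4.15;  IBU = (α/100)·m·U·1000/V;  BU:GU = IBU/GP
U = 1.65·0.000125^(42/1000)·(1−e^(−0.04·65))/4.15 = 0.2523
IBU = (15.6/100)·13·0.2523·1000/22.6 = 22.6437
BU:GU = 22.6437/42

0.5391


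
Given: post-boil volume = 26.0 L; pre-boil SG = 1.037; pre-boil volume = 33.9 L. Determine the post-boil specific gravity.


SG_post = 1 + (SG_pre − 1)·V_pre/V_post
pts_pre = (1.037 − 1)·1000 = 37.0000
pts_post = 37.0000·33.9/26.0 = 48.2423
SG_post = 1 + 48.2423/1000

1.0482


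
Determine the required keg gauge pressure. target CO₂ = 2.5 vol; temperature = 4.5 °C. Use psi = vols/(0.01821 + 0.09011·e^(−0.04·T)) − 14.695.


psi = 2.5/(0.01821 + 0.09011·e^(−0.04·4.5)) − 14.695

12.0498 psi


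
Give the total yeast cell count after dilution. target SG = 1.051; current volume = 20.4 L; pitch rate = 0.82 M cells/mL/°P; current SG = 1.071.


V_w = V·((SG_c−1)/(SG_t−1)−1);  °P = 259 − 259/SG_t;  cells = rate·(V+V_w)·°P
V_w = 20.4·((1.071−1)/(1.051−1)−1) = 8.0000
V_final = 20.4 + 8.0000 = 28.4000
°P = 259 − 259/1.051 = 12.5680
cells = 0.82·28.4000·12.5680

292.6843 billion cells


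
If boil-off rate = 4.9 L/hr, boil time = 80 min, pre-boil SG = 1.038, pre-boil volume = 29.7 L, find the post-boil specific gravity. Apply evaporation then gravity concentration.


V_post = V_pre − rate·(t/60);  SG_post = 1 + (SG_pre−1)·V_pre/V_post
V_post = 29.7 − 4.9·(80/60) = 23.1667
SG_post = 1 + (1.038 − 1)·29.7/23.1667

1.0487


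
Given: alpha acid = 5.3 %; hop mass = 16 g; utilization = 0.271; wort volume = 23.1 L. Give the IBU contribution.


IBU = (α/100)·mass·U·1000 / V
IBU = (5.3/100)·16·0.271·1000 / 23.1

9.9484 IBU


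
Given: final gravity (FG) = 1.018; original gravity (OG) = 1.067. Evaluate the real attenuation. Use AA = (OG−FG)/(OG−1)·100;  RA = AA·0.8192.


AA = (1.067 − 1.018)/(1.067 − 1)·100 = 73.1343
RA = 73.1343·0.8192

59.9116 %


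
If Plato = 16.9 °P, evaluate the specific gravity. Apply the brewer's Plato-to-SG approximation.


SG = 259/(259 − P)
SG = 259/(259 − 16.9)

1.0698


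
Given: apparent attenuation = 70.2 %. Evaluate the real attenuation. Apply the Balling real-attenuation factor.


RA = AA · 0.8192
RA = 70.2 · 0.8192

57.5078 %


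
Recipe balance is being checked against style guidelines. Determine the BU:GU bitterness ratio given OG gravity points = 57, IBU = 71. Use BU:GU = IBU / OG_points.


BU:GU = 71 / 57

1.2456


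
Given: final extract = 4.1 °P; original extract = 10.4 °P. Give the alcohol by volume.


SG = 259/(259 − P);  ABV = (OG − FG)·131.25
OG = 259/(259 − 10.4) = 1.0418
FG = 259/(259 − 4.1) = 1.0161
ABV = (1.0418 − 1.0161)·131.25

3.3796 % ABV


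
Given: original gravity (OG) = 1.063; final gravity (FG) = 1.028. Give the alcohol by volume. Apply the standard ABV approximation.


ABV = (OG − FG) · 131.25
ABV = (1.063 − 1.028) · 131.25

4.5937 % ABV


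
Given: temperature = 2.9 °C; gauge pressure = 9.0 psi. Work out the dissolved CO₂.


vols = (P + 14.695)·(0.01821 + 0.09011·e^(−0.04·T))
vols = (9.0 + 14.695)·(0.01821 + 0.09011·e^(−0.04·2.9))

2.3328 volumes


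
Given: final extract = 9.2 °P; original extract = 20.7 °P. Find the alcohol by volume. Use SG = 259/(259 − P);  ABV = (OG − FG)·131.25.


OG = 259/(259 − 20.7) = 1.0869
FG = 259/(259 − 9.2) = 1.0368
ABV = (1.0869 − 1.0368)·131.25

6.5672 % ABV


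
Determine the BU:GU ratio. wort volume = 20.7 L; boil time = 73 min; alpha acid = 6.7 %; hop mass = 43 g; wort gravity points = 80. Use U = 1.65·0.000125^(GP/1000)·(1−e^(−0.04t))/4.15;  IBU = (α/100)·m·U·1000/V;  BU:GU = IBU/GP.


U = 1.65·0.000125^(80/1000)·(1−e^(−0.04·73))/4.15 = 0.1833
IBU = (6.7/100)·43·0.1833·1000/20.7 = 25.5084
BU:GU = 25.5084/80

0.3189


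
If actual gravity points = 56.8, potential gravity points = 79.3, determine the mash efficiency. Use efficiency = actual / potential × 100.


efficiency = 56.8 / 79.3 × 100

71.6267 %


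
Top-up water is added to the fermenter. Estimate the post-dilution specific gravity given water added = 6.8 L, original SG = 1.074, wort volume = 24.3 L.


SG_new = 1 + (SG_old − 1)·V_old/(V_old + V_water)
pts = (1.074 − 1)·1000·24.3/(24.3 + 6.8) = 57.8199
SG_new = 1 + 57.8199/1000

1.0578


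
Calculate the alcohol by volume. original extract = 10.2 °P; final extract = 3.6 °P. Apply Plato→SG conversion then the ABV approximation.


SG = 259/(259 − P);  ABV = (OG − FG)·131.25
OG = 259/(259 − 10.2) = 1.0410
FG = 259/(259 − 3.6) = 1.0141
ABV = (1.0410 − 1.0141)·131.25

3.5308 % ABV


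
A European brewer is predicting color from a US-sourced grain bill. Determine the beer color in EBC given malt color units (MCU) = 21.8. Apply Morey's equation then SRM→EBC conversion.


SRM = 1.4922·MCU^0.6859;  EBC = SRM·1.97
SRM = 1.4922·21.8^0.6859 = 12.3559
EBC = 12.3559·1.97

24.3411 EBC


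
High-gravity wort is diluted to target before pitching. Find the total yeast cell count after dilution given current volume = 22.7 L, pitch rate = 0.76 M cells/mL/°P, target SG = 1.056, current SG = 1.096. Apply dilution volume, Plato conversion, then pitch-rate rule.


V_w = V·((SG_c−1)/(SG_t−1)−1);  °P = 259 − 259/SG_t;  cells = rate·(V+V_w)·°P
V_w = 22.7·((1.096−1)/(1.056−1)−1) = 16.2143
V_final = 22.7 + 16.2143 = 38.9143
°P = 259 − 259/1.056 = 13.7348
cells = 0.76·38.9143·13.7348

406.2062 billion cells


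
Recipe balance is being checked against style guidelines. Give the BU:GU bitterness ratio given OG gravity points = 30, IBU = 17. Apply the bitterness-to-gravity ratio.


BU:GU = IBU / OG_points
BU:GU = 17 / 30

0.5667


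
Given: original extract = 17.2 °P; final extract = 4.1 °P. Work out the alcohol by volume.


SG = 259/(259 − P);  ABV = (OG − FG)·131.25
OG = 259/(259 − 17.2) = 1.0711
FG = 259/(259 − 4.1) = 1.0161
ABV = (1.0711 − 1.0161)·131.25

7.2251 % ABV


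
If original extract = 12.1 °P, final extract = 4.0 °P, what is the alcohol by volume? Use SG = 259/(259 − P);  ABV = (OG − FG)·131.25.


OG = 259/(259 − 12.1) = 1.0490
FG = 259/(259 − 4.0) = 1.0157
ABV = (1.0490 − 1.0157)·131.25

4.3734 % ABV


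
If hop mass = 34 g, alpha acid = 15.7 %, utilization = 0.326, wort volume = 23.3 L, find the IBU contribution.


IBU = (α/100)·mass·U·1000 / V
IBU = (15.7/100)·34·0.326·1000 / 23.3

74.6862 IBU


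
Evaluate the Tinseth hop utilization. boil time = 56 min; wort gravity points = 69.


U = 1.65·0.000125^(GP/1000) · (1 − e^(−0.04·t))/4.15
bigness = 1.65·0.000125^(69/1000) = 0.8875
boil_factor = (1 − e^(−0.04·56))/4.15 = 0.2153
U = 0.8875 · 0.2153

0.1911


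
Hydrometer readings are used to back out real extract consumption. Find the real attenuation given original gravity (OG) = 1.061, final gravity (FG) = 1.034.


AA = (OG−FG)/(OG−1)·100;  RA = AA·0.8192
AA = (1.061 − 1.034)/(1.061 − 1)·100 = 44.2623
RA = 44.2623·0.8192

36.2597 %


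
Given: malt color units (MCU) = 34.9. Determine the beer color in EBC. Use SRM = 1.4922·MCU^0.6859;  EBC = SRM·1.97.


SRM = 1.4922·34.9^0.6859 = 17.0628
EBC = 17.0628·1.97

33.6138 EBC


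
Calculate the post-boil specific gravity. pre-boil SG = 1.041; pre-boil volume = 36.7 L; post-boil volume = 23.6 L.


SG_post = 1 + (SG_pre − 1)·V_pre/V_post
pts_pre = (1.041 − 1)·1000 = 41.0000
pts_post = 41.0000·36.7/23.6 = 63.7585
SG_post = 1 + 63.7585/1000

1.0638


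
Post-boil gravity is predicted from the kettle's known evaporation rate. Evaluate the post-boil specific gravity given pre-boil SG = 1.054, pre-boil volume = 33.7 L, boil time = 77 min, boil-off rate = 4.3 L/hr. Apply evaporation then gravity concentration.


V_post = V_pre − rate·(t/60);  SG_post = 1 + (SG_pre−1)·V_pre/V_post
V_post = 33.7 − 4.3·(77/60) = 28.1817
SG_post = 1 + (1.054 − 1)·33.7/28.1817

1.0646


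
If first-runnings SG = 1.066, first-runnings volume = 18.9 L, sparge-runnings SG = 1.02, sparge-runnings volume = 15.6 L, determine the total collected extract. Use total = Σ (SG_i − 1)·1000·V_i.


first = (1.066 − 1)·1000·18.9 = 1247.4000
sparge = (1.02 − 1)·1000·15.6 = 312.0000
total = 1247.4000 + 312.0000

1559.4000 gravity·L


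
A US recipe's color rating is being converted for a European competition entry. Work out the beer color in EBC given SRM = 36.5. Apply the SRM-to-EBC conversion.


EBC = SRM · 1.97
EBC = 36.5 · 1.97

71.9050 EBC


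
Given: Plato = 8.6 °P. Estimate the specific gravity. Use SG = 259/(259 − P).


SG = 259/(259 − 8.6)

1.0343


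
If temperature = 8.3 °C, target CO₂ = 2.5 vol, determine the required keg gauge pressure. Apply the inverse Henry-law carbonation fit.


psi = vols/(0.01821 + 0.09011·e^(−0.04·T)) − 14.695
psi = 2.5/(0.01821 + 0.09011·e^(−0.04·8.3)) − 14.695

15.4754 psi


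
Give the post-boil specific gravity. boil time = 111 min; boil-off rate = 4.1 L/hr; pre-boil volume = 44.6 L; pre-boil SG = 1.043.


V_post = V_pre − rate·(t/60);  SG_post = 1 + (SG_pre−1)·V_pre/V_post
V_post = 44.6 − 4.1·(111/60) = 37.0150
SG_post = 1 + (1.043 − 1)·44.6/37.0150

1.0518


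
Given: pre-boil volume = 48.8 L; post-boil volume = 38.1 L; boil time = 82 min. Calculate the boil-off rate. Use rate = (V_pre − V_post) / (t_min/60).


rate = (48.8 − 38.1) / (82/60)

7.8293 L/hr


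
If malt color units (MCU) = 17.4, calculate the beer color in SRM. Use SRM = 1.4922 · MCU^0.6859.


SRM = 1.4922 · 17.4^0.6859

10.5857 SRM


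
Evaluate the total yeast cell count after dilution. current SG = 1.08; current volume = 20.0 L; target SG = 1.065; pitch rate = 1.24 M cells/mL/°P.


V_w = V·((SG_c−1)/(SG_t−1)−1);  °P = 259 − 259/SG_t;  cells = rate·(V+V_w)·°P
V_w = 20.0·((1.08−1)/(1.065−1)−1) = 4.6154
V_final = 20.0 + 4.6154 = 24.6154
°P = 259 − 259/1.065 = 15.8075
cells = 1.24·24.6154·15.8075

482.4939 billion cells


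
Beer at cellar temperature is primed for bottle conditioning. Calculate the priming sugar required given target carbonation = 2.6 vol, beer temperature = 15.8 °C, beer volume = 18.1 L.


residual = 14.695·(0.01821 + 0.09011·e^(−0.04·T));  sugar = (target − residual)·4.0·V
residual = 14.695·(0.01821 + 0.09011·e^(−0.04·15.8)) = 0.9714
sugar = (2.6 − 0.9714)·4.0·18.1

117.9087 g


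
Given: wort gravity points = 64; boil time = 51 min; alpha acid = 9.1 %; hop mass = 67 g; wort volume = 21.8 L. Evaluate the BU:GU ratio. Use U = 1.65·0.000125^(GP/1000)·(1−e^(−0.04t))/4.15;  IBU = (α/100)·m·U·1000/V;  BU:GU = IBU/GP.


U = 1.65·0.000125^(64/1000)·(1−e^(−0.04·51))/4.15 = 0.1946
IBU = (9.1/100)·67·0.1946·1000/21.8 = 54.4255
BU:GU = 54.4255/64

0.8504


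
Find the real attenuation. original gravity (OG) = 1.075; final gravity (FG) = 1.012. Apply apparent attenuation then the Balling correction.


AA = (OG−FG)/(OG−1)·100;  RA = AA·0.8192
AA = (1.075 − 1.012)/(1.075 − 1)·100 = 84.0000
RA = 84.0000·0.8192

68.8128 %


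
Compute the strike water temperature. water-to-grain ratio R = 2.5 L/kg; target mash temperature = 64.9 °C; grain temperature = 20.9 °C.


T_strike = (0.41/R)·(T_mash − T_grain) + T_mash
T_strike = (0.41/2.5)·(64.9 − 20.9) + 64.9

72.1160 °C


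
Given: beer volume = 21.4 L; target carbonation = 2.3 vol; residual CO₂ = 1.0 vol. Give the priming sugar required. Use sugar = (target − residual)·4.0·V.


sugar = (2.3 − 1.0)·4.0·21.4

111.2800 g


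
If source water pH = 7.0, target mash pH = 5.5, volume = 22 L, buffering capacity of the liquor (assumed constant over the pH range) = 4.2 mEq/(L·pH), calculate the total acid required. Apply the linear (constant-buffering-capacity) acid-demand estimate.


acid = buffering capacity · (pH_source − pH_target) · V
acid = 4.2 · (7.0 − 5.5) · 22

138.6000 mEq


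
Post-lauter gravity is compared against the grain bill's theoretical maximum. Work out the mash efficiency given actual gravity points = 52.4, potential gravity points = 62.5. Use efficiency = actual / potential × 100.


efficiency = 52.4 / 62.5 × 100

83.8400 %


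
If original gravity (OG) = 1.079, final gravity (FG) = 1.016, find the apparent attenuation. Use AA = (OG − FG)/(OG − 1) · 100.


AA = (1.079 − 1.016)/(1.079 − 1) · 100

79.7468 %


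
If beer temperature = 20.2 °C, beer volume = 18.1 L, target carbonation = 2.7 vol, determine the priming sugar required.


residual = 14.695·(0.01821 + 0.09011·e^(−0.04·T));  sugar = (target − residual)·4.0·V
residual = 14.695·(0.01821 + 0.09011·e^(−0.04·20.2)) = 0.8578
sugar = (2.7 − 0.8578)·4.0·18.1

133.3723 g
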